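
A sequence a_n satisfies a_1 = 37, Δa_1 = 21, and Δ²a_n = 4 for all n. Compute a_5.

145

Build the table forward from the leading diagonal:
Δ²: 4  4  4  4  4
Δ: 21  25  29  33  37
a: 37  58  83  112  145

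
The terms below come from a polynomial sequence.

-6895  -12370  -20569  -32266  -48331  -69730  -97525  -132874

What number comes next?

Δ: -5475, -8199, -11697, -16065, -21399, -27795, -35349
Δ²: -2724, -3498, -4368, -5334, -6396, -7554
Δ³: -774, -870, -966, -1062, -1158
Δ⁴: -96, -96, -96, -96
Fourth differences constant at -96.
-1158 − 96 = -1254;  -7554 − 1254 = -8808;  -35349 − 8808 = -44157;  -132874 − 44157 = -177031

-177031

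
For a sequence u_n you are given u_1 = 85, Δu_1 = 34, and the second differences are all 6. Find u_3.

Build the table forward from the leading diagonal:
Δ²: 6, 6, 6
Δ: 34, 40, 46
u: 85, 119, 159

159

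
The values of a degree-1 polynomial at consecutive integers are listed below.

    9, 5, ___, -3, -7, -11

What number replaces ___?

Using the last 3 terms:
D1: -4, -4
Constant first difference = -4.
Extend backward: -3 + 4 = 1

1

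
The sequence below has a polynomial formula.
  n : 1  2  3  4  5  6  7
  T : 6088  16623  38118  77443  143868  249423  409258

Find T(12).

2816643

Δ: 10535 , 21495 , 39325 , 66425 , 105555 , 159835
Δ²: 10960 , 17830 , 27100 , 39130 , 54280
Δ³: 6870 , 9270 , 12030 , 15150
Δ⁴: 2400 , 2760 , 3120
Δ⁵: 360 , 360
Fifth differences constant at 360.
3120 + 360 = 3480;  15150 + 3480 = 18630;  54280 + 18630 = 72910;  159835 + 72910 = 232745;  409258 + 232745 = 642003
3480 + 360 = 3840;  18630 + 3840 = 22470;  72910 + 22470 = 95380;  232745 + 95380 = 328125;  642003 + 328125 = 970128
3840 + 360 = 4200;  22470 + 4200 = 26670;  95380 + 26670 = 122050;  328125 + 122050 = 450175;  970128 + 450175 = 1420303
4200 + 360 = 4560;  26670 + 4560 = 31230;  122050 + 31230 = 153280;  450175 + 153280 = 603455;  1420303 + 603455 = 2023758
4560 + 360 = 4920;  31230 + 4920 = 36150;  153280 + 36150 = 189430;  603455 + 189430 = 792885;  2023758 + 792885 = 2816643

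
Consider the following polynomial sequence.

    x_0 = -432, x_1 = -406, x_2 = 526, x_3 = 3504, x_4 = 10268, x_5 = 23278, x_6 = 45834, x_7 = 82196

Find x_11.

491224

26 , 932 , 2978 , 6764 , 13010 , 22556 , 36362
906 , 2046 , 3786 , 6246 , 9546 , 13806
1140 , 1740 , 2460 , 3300 , 4260
600 , 720 , 840 , 960
120 , 120 , 120
Fifth differences constant at 120.
960 + 120 = 1080;  4260 + 1080 = 5340;  13806 + 5340 = 19146;  36362 + 19146 = 55508;  82196 + 55508 = 137704
1080 + 120 = 1200;  5340 + 1200 = 6540;  19146 + 6540 = 25686;  55508 + 25686 = 81194;  137704 + 81194 = 218898
1200 + 120 = 1320;  6540 + 1320 = 7860;  25686 + 7860 = 33546;  81194 + 33546 = 114740;  218898 + 114740 = 333638
1320 + 120 = 1440;  7860 + 1440 = 9300;  33546 + 9300 = 42846;  114740 + 42846 = 157586;  333638 + 157586 = 491224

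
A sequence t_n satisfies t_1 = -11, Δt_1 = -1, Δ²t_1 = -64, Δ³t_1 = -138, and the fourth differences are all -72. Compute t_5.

-1023

Build the table forward from the leading diagonal:
Fourth differences: -72, -72, -72, -72, -72
Third differences: -138, -210, -282, -354, -426
Second differences: -64, -202, -412, -694, -1048
First differences: -1, -65, -267, -679, -1373
t: -11, -12, -77, -344, -1023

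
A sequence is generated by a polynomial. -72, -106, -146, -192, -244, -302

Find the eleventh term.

-682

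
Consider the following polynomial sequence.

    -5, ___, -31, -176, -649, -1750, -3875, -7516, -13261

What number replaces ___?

-10

Using the last 7 terms:
Δ: -145  -473  -1101  -2125  -3641  -5745
Δ²: -328  -628  -1024  -1516  -2104
Δ³: -300  -396  -492  -588
Δ⁴: -96  -96  -96
Constant fourth difference = -96.
Extend backward: -300 + 96 = -204;  -328 + 204 = -124;  -145 + 124 = -21;  -31 + 21 = -10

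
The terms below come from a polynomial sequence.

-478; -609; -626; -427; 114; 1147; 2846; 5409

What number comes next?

9058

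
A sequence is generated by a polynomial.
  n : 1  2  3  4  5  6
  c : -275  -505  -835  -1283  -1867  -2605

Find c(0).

D1: -230  -330  -448  -584  -738
D2: -100  -118  -136  -154
D3: -18  -18  -18
The third differences are constant at -18.
Work back: -100 + 18 = -82;  -230 + 82 = -148;  -275 + 148 = -127

-127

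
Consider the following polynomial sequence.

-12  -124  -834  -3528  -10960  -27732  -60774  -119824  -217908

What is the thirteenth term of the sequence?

D1: -112 , -710 , -2694 , -7432 , -16772 , -33042 , -59050 , -98084
D2: -598 , -1984 , -4738 , -9340 , -16270 , -26008 , -39034
D3: -1386 , -2754 , -4602 , -6930 , -9738 , -13026
D4: -1368 , -1848 , -2328 , -2808 , -3288
D5: -480 , -480 , -480 , -480
Constant fifth difference = -480, so extend:
-3288 − 480 = -3768;  -13026 − 3768 = -16794;  -39034 − 16794 = -55828;  -98084 − 55828 = -153912;  -217908 − 153912 = -371820
-3768 − 480 = -4248;  -16794 − 4248 = -21042;  -55828 − 21042 = -76870;  -153912 − 76870 = -230782;  -371820 − 230782 = -602602
-4248 − 480 = -4728;  -21042 − 4728 = -25770;  -76870 − 25770 = -102640;  -230782 − 102640 = -333422;  -602602 − 333422 = -936024
-4728 − 480 = -5208;  -25770 − 5208 = -30978;  -102640 − 30978 = -133618;  -333422 − 133618 = -467040;  -936024 − 467040 = -1403064

-1403064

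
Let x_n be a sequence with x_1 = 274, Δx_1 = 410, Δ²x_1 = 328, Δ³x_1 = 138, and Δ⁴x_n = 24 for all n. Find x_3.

1422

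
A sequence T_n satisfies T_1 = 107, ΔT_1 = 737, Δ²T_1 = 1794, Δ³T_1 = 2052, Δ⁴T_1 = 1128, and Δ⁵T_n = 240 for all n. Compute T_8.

159280

Build the table forward from the leading diagonal:
D5: 240, 240, 240, 240, 240, 240, 240, 240
D4: 1128, 1368, 1608, 1848, 2088, 2328, 2568, 2808
D3: 2052, 3180, 4548, 6156, 8004, 10092, 12420, 14988
D2: 1794, 3846, 7026, 11574, 17730, 25734, 35826, 48246
D1: 737, 2531, 6377, 13403, 24977, 42707, 68441, 104267
T: 107, 844, 3375, 9752, 23155, 48132, 90839, 159280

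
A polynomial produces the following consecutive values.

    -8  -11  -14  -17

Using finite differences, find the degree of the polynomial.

D1: -3, -3, -3
The first differences are constant, so the polynomial has degree 1.

1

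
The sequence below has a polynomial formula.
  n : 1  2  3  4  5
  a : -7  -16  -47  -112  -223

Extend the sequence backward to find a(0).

-8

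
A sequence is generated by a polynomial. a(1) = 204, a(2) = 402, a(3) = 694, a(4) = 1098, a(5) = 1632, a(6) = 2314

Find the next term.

3162

First differences: 198  292  404  534  682
Second differences: 94  112  130  148
Third differences: 18  18  18
Constant third difference = 18, so extend:
148 + 18 = 166;  682 + 166 = 848;  2314 + 848 = 3162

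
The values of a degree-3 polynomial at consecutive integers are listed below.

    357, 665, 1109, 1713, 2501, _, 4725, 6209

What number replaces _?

Using the first 5 terms:
First differences: 308  444  604  788
Second differences: 136  160  184
Third differences: 24  24
Constant third difference = 24.
Extend forward: 184 + 24 = 208;  788 + 208 = 996;  2501 + 996 = 3497

3497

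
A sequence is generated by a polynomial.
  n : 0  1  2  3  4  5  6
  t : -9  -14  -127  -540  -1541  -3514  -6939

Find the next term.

Δ: -5 , -113 , -413 , -1001 , -1973 , -3425
Δ²: -108 , -300 , -588 , -972 , -1452
Δ³: -192 , -288 , -384 , -480
Δ⁴: -96 , -96 , -96
The fourth differences are constant (-96).
-480 − 96 = -576;  -1452 − 576 = -2028;  -3425 − 2028 = -5453;  -6939 − 5453 = -12392

-12392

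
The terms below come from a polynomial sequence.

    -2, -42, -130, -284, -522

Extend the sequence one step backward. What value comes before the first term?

8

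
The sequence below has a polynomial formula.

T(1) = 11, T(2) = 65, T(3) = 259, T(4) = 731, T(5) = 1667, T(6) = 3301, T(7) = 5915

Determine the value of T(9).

15451

D1: 54, 194, 472, 936, 1634, 2614
D2: 140, 278, 464, 698, 980
D3: 138, 186, 234, 282
D4: 48, 48, 48
Constant fourth difference = 48, so extend:
282 + 48 = 330;  980 + 330 = 1310;  2614 + 1310 = 3924;  5915 + 3924 = 9839
330 + 48 = 378;  1310 + 378 = 1688;  3924 + 1688 = 5612;  9839 + 5612 = 15451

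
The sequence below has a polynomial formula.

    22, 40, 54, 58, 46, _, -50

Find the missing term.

12

Using the first 5 terms:
Δ: 18  14  4  -12
Δ²: -4  -10  -16
Δ³: -6  -6
Constant third difference = -6.
Extend forward: -16 − 6 = -22;  -12 − 22 = -34;  46 − 34 = 12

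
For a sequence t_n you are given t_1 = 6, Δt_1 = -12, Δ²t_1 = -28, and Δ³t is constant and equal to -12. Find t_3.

Build the table forward from the leading diagonal:
Δ³: -12, -12, -12
Δ²: -28, -40, -52
Δ: -12, -40, -80
t: 6, -6, -46

-46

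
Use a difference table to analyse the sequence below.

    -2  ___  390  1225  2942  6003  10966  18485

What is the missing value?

71

Using the last 6 terms:
Δ: 835  1717  3061  4963  7519
Δ²: 882  1344  1902  2556
Δ³: 462  558  654
Δ⁴: 96  96
Constant fourth difference = 96.
Extend backward: 462 − 96 = 366;  882 − 366 = 516;  835 − 516 = 319;  390 − 319 = 71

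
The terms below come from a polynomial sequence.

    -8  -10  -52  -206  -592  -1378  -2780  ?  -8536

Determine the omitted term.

Using the first 7 terms:
Δ: -2  -42  -154  -386  -786  -1402
Δ²: -40  -112  -232  -400  -616
Δ³: -72  -120  -168  -216
Δ⁴: -48  -48  -48
Constant fourth difference = -48.
Extend forward: -216 − 48 = -264;  -616 − 264 = -880;  -1402 − 880 = -2282;  -2780 − 2282 = -5062

-5062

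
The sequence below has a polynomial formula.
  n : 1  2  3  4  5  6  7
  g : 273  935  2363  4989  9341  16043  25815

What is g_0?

41

Δ: 662  1428  2626  4352  6702  9772
Δ²: 766  1198  1726  2350  3070
Δ³: 432  528  624  720
Δ⁴: 96  96  96
The fourth differences are constant at 96.
Work back: 432 − 96 = 336;  766 − 336 = 430;  662 − 430 = 232;  273 − 232 = 41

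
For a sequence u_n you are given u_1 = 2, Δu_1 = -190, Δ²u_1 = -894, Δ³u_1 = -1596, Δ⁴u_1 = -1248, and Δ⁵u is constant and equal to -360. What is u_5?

-13754

Build the table forward from the leading diagonal:
Fifth differences: -360  -360  -360  -360  -360
Fourth differences: -1248  -1608  -1968  -2328  -2688
Third differences: -1596  -2844  -4452  -6420  -8748
Second differences: -894  -2490  -5334  -9786  -16206
First differences: -190  -1084  -3574  -8908  -18694
u: 2  -188  -1272  -4846  -13754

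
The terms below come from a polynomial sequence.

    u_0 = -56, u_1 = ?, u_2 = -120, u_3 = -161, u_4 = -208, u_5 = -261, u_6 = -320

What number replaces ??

Using the last 5 terms:
Δ: -41, -47, -53, -59
Δ²: -6, -6, -6
Constant second difference = -6.
Extend backward: -41 + 6 = -35;  -120 + 35 = -85

-85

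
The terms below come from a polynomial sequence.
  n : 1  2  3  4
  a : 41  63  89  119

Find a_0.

Δ: 22, 26, 30
Δ²: 4, 4
The second differences are constant at 4.
Work back: 22 − 4 = 18;  41 − 18 = 23

23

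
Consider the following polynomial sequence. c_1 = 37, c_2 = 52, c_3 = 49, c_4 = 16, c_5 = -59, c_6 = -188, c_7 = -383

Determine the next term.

-656

D1: 15, -3, -33, -75, -129, -195
D2: -18, -30, -42, -54, -66
D3: -12, -12, -12, -12
Constant third difference = -12, so extend:
-66 − 12 = -78;  -195 − 78 = -273;  -383 − 273 = -656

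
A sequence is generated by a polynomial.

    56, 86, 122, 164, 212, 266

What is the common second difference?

6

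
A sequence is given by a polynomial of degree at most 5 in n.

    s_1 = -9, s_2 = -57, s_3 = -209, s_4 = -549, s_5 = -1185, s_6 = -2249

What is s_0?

-48  -152  -340  -636  -1064
-104  -188  -296  -428
-84  -108  -132
-24  -24
The fourth differences are constant at -24.
Work back: -84 + 24 = -60;  -104 + 60 = -44;  -48 + 44 = -4;  -9 + 4 = -5

-5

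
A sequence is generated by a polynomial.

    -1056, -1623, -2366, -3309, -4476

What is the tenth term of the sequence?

-14511

-567, -743, -943, -1167
-176, -200, -224
-24, -24
The third differences are constant (-24).
-224 − 24 = -248;  -1167 − 248 = -1415;  -4476 − 1415 = -5891
-248 − 24 = -272;  -1415 − 272 = -1687;  -5891 − 1687 = -7578
-272 − 24 = -296;  -1687 − 296 = -1983;  -7578 − 1983 = -9561
-296 − 24 = -320;  -1983 − 320 = -2303;  -9561 − 2303 = -11864
-320 − 24 = -344;  -2303 − 344 = -2647;  -11864 − 2647 = -14511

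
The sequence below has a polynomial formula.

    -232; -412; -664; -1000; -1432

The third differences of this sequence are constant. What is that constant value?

-12

First differences: -180, -252, -336, -432
Second differences: -72, -84, -96
Third differences: -12, -12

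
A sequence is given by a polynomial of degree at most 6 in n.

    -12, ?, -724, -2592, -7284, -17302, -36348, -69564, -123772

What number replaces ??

-138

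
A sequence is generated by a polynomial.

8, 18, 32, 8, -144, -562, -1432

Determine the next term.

D1: 10 , 14 , -24 , -152 , -418 , -870
D2: 4 , -38 , -128 , -266 , -452
D3: -42 , -90 , -138 , -186
D4: -48 , -48 , -48
Fourth differences constant at -48.
-186 − 48 = -234;  -452 − 234 = -686;  -870 − 686 = -1556;  -1432 − 1556 = -2988

-2988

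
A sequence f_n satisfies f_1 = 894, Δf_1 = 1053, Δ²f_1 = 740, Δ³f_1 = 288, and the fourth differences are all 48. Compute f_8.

35565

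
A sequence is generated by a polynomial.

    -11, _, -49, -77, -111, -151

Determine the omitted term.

-27

Using the last 4 terms:
-28  -34  -40
-6  -6
Constant second difference = -6.
Extend backward: -28 + 6 = -22;  -49 + 22 = -27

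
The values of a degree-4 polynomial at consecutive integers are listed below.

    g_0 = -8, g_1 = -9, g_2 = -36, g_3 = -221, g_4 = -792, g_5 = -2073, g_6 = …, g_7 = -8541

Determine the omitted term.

Using the first 6 terms:
First differences: -1, -27, -185, -571, -1281
Second differences: -26, -158, -386, -710
Third differences: -132, -228, -324
Fourth differences: -96, -96
Constant fourth difference = -96.
Extend forward: -324 − 96 = -420;  -710 − 420 = -1130;  -1281 − 1130 = -2411;  -2073 − 2411 = -4484

-4484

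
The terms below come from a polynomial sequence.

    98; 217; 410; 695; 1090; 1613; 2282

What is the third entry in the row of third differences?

D1: 119, 193, 285, 395, 523, 669
D2: 74, 92, 110, 128, 146
D3: 18, 18, 18, 18

18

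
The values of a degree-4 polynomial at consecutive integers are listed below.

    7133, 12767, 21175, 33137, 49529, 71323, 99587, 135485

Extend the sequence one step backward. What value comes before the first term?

3589

5634, 8408, 11962, 16392, 21794, 28264, 35898
2774, 3554, 4430, 5402, 6470, 7634
780, 876, 972, 1068, 1164
96, 96, 96, 96
The fourth differences are constant at 96.
Work back: 780 − 96 = 684;  2774 − 684 = 2090;  5634 − 2090 = 3544;  7133 − 3544 = 3589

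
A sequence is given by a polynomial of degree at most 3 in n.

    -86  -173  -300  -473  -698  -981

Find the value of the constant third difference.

-6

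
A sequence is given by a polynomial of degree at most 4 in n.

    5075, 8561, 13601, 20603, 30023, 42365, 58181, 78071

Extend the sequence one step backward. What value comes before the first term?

2783

Δ: 3486, 5040, 7002, 9420, 12342, 15816, 19890
Δ²: 1554, 1962, 2418, 2922, 3474, 4074
Δ³: 408, 456, 504, 552, 600
Δ⁴: 48, 48, 48, 48
The fourth differences are constant at 48.
Work back: 408 − 48 = 360;  1554 − 360 = 1194;  3486 − 1194 = 2292;  5075 − 2292 = 2783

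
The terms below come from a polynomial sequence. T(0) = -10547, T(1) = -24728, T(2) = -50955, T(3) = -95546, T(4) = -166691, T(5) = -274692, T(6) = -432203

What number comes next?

-654470

First differences: -14181, -26227, -44591, -71145, -108001, -157511
Second differences: -12046, -18364, -26554, -36856, -49510
Third differences: -6318, -8190, -10302, -12654
Fourth differences: -1872, -2112, -2352
Fifth differences: -240, -240
The fifth differences are constant (-240).
-2352 − 240 = -2592;  -12654 − 2592 = -15246;  -49510 − 15246 = -64756;  -157511 − 64756 = -222267;  -432203 − 222267 = -654470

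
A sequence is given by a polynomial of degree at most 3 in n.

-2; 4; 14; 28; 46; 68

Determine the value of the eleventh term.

238

First differences: 6, 10, 14, 18, 22
Second differences: 4, 4, 4, 4
The second differences are constant (4).
22 + 4 = 26;  68 + 26 = 94
26 + 4 = 30;  94 + 30 = 124
30 + 4 = 34;  124 + 34 = 158
34 + 4 = 38;  158 + 38 = 196
38 + 4 = 42;  196 + 42 = 238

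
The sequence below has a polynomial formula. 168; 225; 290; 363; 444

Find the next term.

533

57  65  73  81
8  8  8
The second differences are constant (8).
81 + 8 = 89;  444 + 89 = 533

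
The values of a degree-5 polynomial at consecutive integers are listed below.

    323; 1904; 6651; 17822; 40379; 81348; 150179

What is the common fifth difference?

D1: 1581, 4747, 11171, 22557, 40969, 68831
D2: 3166, 6424, 11386, 18412, 27862
D3: 3258, 4962, 7026, 9450
D4: 1704, 2064, 2424
D5: 360, 360

360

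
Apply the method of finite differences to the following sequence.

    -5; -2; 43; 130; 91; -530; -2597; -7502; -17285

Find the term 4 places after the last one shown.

D1: 3 , 45 , 87 , -39 , -621 , -2067 , -4905 , -9783
D2: 42 , 42 , -126 , -582 , -1446 , -2838 , -4878
D3: 0 , -168 , -456 , -864 , -1392 , -2040
D4: -168 , -288 , -408 , -528 , -648
D5: -120 , -120 , -120 , -120
Fifth differences constant at -120.
-648 − 120 = -768;  -2040 − 768 = -2808;  -4878 − 2808 = -7686;  -9783 − 7686 = -17469;  -17285 − 17469 = -34754
-768 − 120 = -888;  -2808 − 888 = -3696;  -7686 − 3696 = -11382;  -17469 − 11382 = -28851;  -34754 − 28851 = -63605
-888 − 120 = -1008;  -3696 − 1008 = -4704;  -11382 − 4704 = -16086;  -28851 − 16086 = -44937;  -63605 − 44937 = -108542
-1008 − 120 = -1128;  -4704 − 1128 = -5832;  -16086 − 5832 = -21918;  -44937 − 21918 = -66855;  -108542 − 66855 = -175397

-175397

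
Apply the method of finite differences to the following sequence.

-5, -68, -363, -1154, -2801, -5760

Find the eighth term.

D1: -63, -295, -791, -1647, -2959
D2: -232, -496, -856, -1312
D3: -264, -360, -456
D4: -96, -96
The fourth differences are constant (-96).
-456 − 96 = -552;  -1312 − 552 = -1864;  -2959 − 1864 = -4823;  -5760 − 4823 = -10583
-552 − 96 = -648;  -1864 − 648 = -2512;  -4823 − 2512 = -7335;  -10583 − 7335 = -17918

-17918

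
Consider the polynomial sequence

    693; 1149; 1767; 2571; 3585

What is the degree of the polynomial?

3

Δ: 456, 618, 804, 1014
Δ²: 162, 186, 210
Δ³: 24, 24
The third differences are constant, so the polynomial has degree 3.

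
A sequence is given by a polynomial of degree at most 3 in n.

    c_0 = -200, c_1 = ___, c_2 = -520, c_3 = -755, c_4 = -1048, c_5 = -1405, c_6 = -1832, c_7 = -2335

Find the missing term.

-337

Using the last 6 terms:
D1: -235  -293  -357  -427  -503
D2: -58  -64  -70  -76
D3: -6  -6  -6
Constant third difference = -6.
Extend backward: -58 + 6 = -52;  -235 + 52 = -183;  -520 + 183 = -337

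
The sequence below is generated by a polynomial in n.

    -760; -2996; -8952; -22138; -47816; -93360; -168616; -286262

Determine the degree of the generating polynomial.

5

Δ: -2236, -5956, -13186, -25678, -45544, -75256, -117646
Δ²: -3720, -7230, -12492, -19866, -29712, -42390
Δ³: -3510, -5262, -7374, -9846, -12678
Δ⁴: -1752, -2112, -2472, -2832
Δ⁵: -360, -360, -360
The fifth differences are constant, so the polynomial has degree 5.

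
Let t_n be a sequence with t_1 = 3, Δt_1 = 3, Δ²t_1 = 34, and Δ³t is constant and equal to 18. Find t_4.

132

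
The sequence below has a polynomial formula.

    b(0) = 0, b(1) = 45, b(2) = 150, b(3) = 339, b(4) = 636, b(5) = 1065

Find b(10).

6030

D1: 45 , 105 , 189 , 297 , 429
D2: 60 , 84 , 108 , 132
D3: 24 , 24 , 24
The third differences are constant (24).
132 + 24 = 156;  429 + 156 = 585;  1065 + 585 = 1650
156 + 24 = 180;  585 + 180 = 765;  1650 + 765 = 2415
180 + 24 = 204;  765 + 204 = 969;  2415 + 969 = 3384
204 + 24 = 228;  969 + 228 = 1197;  3384 + 1197 = 4581
228 + 24 = 252;  1197 + 252 = 1449;  4581 + 1449 = 6030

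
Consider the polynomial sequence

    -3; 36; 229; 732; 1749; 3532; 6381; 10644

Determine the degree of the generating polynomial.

D1: 39, 193, 503, 1017, 1783, 2849, 4263
D2: 154, 310, 514, 766, 1066, 1414
D3: 156, 204, 252, 300, 348
D4: 48, 48, 48, 48
The fourth differences are constant, so the polynomial has degree 4.

4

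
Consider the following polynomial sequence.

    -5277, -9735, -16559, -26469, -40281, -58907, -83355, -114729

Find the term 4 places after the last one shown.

-334925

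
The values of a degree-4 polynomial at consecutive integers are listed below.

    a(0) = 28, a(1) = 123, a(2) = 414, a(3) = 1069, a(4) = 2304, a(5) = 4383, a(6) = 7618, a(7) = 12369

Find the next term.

19044

Δ: 95, 291, 655, 1235, 2079, 3235, 4751
Δ²: 196, 364, 580, 844, 1156, 1516
Δ³: 168, 216, 264, 312, 360
Δ⁴: 48, 48, 48, 48
The fourth differences are constant (48).
360 + 48 = 408;  1516 + 408 = 1924;  4751 + 1924 = 6675;  12369 + 6675 = 19044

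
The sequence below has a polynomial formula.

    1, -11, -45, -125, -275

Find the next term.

-519

-12, -34, -80, -150
-22, -46, -70
-24, -24
Third differences constant at -24.
-70 − 24 = -94;  -150 − 94 = -244;  -275 − 244 = -519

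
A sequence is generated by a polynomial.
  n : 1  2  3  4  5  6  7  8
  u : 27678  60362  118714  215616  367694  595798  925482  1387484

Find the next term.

2018206

32684, 58352, 96902, 152078, 228104, 329684, 462002
25668, 38550, 55176, 76026, 101580, 132318
12882, 16626, 20850, 25554, 30738
3744, 4224, 4704, 5184
480, 480, 480
Constant fifth difference = 480, so extend:
5184 + 480 = 5664;  30738 + 5664 = 36402;  132318 + 36402 = 168720;  462002 + 168720 = 630722;  1387484 + 630722 = 2018206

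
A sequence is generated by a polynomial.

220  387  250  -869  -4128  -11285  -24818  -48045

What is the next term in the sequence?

D1: 167, -137, -1119, -3259, -7157, -13533, -23227
D2: -304, -982, -2140, -3898, -6376, -9694
D3: -678, -1158, -1758, -2478, -3318
D4: -480, -600, -720, -840
D5: -120, -120, -120
Fifth differences constant at -120.
-840 − 120 = -960;  -3318 − 960 = -4278;  -9694 − 4278 = -13972;  -23227 − 13972 = -37199;  -48045 − 37199 = -85244

-85244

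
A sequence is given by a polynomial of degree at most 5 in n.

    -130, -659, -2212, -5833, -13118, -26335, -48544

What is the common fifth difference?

-120

First differences: -529, -1553, -3621, -7285, -13217, -22209
Second differences: -1024, -2068, -3664, -5932, -8992
Third differences: -1044, -1596, -2268, -3060
Fourth differences: -552, -672, -792
Fifth differences: -120, -120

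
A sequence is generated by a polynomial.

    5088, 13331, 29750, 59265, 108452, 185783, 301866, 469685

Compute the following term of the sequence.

8243, 16419, 29515, 49187, 77331, 116083, 167819
8176, 13096, 19672, 28144, 38752, 51736
4920, 6576, 8472, 10608, 12984
1656, 1896, 2136, 2376
240, 240, 240
The fifth differences are constant (240).
2376 + 240 = 2616;  12984 + 2616 = 15600;  51736 + 15600 = 67336;  167819 + 67336 = 235155;  469685 + 235155 = 704840

704840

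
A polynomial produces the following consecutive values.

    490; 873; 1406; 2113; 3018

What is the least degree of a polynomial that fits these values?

3

D1: 383, 533, 707, 905
D2: 150, 174, 198
D3: 24, 24
The third differences are constant, so the polynomial has degree 3.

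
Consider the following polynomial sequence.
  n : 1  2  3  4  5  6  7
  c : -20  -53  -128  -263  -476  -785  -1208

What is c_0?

-11

Δ: -33, -75, -135, -213, -309, -423
Δ²: -42, -60, -78, -96, -114
Δ³: -18, -18, -18, -18
The third differences are constant at -18.
Work back: -42 + 18 = -24;  -33 + 24 = -9;  -20 + 9 = -11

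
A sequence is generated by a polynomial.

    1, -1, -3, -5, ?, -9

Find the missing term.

Using the first 4 terms:
-2, -2, -2
Constant first difference = -2.
Extend forward: -5 − 2 = -7

-7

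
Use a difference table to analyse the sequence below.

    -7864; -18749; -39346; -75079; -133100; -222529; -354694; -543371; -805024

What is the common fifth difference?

-240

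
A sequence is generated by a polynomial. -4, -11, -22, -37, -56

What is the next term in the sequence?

First differences: -7 , -11 , -15 , -19
Second differences: -4 , -4 , -4
Constant second difference = -4, so extend:
-19 − 4 = -23;  -56 − 23 = -79

-79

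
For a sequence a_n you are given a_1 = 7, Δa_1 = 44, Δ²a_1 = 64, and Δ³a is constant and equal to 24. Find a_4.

355

Build the table forward from the leading diagonal:
Third differences: 24  24  24  24
Second differences: 64  88  112  136
First differences: 44  108  196  308
a: 7  51  159  355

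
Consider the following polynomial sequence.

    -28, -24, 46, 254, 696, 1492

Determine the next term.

4 , 70 , 208 , 442 , 796
66 , 138 , 234 , 354
72 , 96 , 120
24 , 24
Constant fourth difference = 24, so extend:
120 + 24 = 144;  354 + 144 = 498;  796 + 498 = 1294;  1492 + 1294 = 2786

2786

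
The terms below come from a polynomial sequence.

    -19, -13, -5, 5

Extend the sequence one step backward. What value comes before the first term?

6  8  10
2  2
The second differences are constant at 2.
Work back: 6 − 2 = 4;  -19 − 4 = -23

-23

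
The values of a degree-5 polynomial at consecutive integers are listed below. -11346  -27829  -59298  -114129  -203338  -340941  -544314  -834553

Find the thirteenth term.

-4632858

-16483 , -31469 , -54831 , -89209 , -137603 , -203373 , -290239
-14986 , -23362 , -34378 , -48394 , -65770 , -86866
-8376 , -11016 , -14016 , -17376 , -21096
-2640 , -3000 , -3360 , -3720
-360 , -360 , -360
The fifth differences are constant (-360).
-3720 − 360 = -4080;  -21096 − 4080 = -25176;  -86866 − 25176 = -112042;  -290239 − 112042 = -402281;  -834553 − 402281 = -1236834
-4080 − 360 = -4440;  -25176 − 4440 = -29616;  -112042 − 29616 = -141658;  -402281 − 141658 = -543939;  -1236834 − 543939 = -1780773
-4440 − 360 = -4800;  -29616 − 4800 = -34416;  -141658 − 34416 = -176074;  -543939 − 176074 = -720013;  -1780773 − 720013 = -2500786
-4800 − 360 = -5160;  -34416 − 5160 = -39576;  -176074 − 39576 = -215650;  -720013 − 215650 = -935663;  -2500786 − 935663 = -3436449
-5160 − 360 = -5520;  -39576 − 5520 = -45096;  -215650 − 45096 = -260746;  -935663 − 260746 = -1196409;  -3436449 − 1196409 = -4632858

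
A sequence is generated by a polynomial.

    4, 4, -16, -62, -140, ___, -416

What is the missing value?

Using the first 5 terms:
Δ: 0  -20  -46  -78
Δ²: -20  -26  -32
Δ³: -6  -6
Constant third difference = -6.
Extend forward: -32 − 6 = -38;  -78 − 38 = -116;  -140 − 116 = -256

-256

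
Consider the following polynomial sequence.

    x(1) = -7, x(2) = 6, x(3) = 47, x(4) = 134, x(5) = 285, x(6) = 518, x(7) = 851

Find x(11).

3543

First differences: 13, 41, 87, 151, 233, 333
Second differences: 28, 46, 64, 82, 100
Third differences: 18, 18, 18, 18
Third differences constant at 18.
100 + 18 = 118;  333 + 118 = 451;  851 + 451 = 1302
118 + 18 = 136;  451 + 136 = 587;  1302 + 587 = 1889
136 + 18 = 154;  587 + 154 = 741;  1889 + 741 = 2630
154 + 18 = 172;  741 + 172 = 913;  2630 + 913 = 3543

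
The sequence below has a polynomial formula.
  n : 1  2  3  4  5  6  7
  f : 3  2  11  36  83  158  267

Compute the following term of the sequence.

First differences: -1  9  25  47  75  109
Second differences: 10  16  22  28  34
Third differences: 6  6  6  6
Third differences constant at 6.
34 + 6 = 40;  109 + 40 = 149;  267 + 149 = 416

416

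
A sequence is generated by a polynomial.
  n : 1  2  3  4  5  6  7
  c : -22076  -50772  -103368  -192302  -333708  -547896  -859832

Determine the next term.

First differences: -28696 , -52596 , -88934 , -141406 , -214188 , -311936
Second differences: -23900 , -36338 , -52472 , -72782 , -97748
Third differences: -12438 , -16134 , -20310 , -24966
Fourth differences: -3696 , -4176 , -4656
Fifth differences: -480 , -480
Constant fifth difference = -480, so extend:
-4656 − 480 = -5136;  -24966 − 5136 = -30102;  -97748 − 30102 = -127850;  -311936 − 127850 = -439786;  -859832 − 439786 = -1299618

-1299618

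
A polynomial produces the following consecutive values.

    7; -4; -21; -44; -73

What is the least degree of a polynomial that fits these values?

-11, -17, -23, -29
-6, -6, -6
The second differences are constant, so the polynomial has degree 2.

2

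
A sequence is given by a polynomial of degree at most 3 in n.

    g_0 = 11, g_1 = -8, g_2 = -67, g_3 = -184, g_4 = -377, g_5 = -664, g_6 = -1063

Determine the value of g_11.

First differences: -19 , -59 , -117 , -193 , -287 , -399
Second differences: -40 , -58 , -76 , -94 , -112
Third differences: -18 , -18 , -18 , -18
Constant third difference = -18, so extend:
-112 − 18 = -130;  -399 − 130 = -529;  -1063 − 529 = -1592
-130 − 18 = -148;  -529 − 148 = -677;  -1592 − 677 = -2269
-148 − 18 = -166;  -677 − 166 = -843;  -2269 − 843 = -3112
-166 − 18 = -184;  -843 − 184 = -1027;  -3112 − 1027 = -4139
-184 − 18 = -202;  -1027 − 202 = -1229;  -4139 − 1229 = -5368

-5368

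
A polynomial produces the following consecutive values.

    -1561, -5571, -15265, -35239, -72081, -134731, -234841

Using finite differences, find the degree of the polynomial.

5

D1: -4010, -9694, -19974, -36842, -62650, -100110
D2: -5684, -10280, -16868, -25808, -37460
D3: -4596, -6588, -8940, -11652
D4: -1992, -2352, -2712
D5: -360, -360
The fifth differences are constant, so the polynomial has degree 5.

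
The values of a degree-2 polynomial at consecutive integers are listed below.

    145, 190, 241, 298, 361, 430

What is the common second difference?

6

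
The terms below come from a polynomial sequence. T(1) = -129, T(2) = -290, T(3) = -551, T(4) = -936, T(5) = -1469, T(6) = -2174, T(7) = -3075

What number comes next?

First differences: -161, -261, -385, -533, -705, -901
Second differences: -100, -124, -148, -172, -196
Third differences: -24, -24, -24, -24
Third differences constant at -24.
-196 − 24 = -220;  -901 − 220 = -1121;  -3075 − 1121 = -4196

-4196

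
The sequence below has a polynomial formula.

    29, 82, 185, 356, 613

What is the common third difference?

18

D1: 53, 103, 171, 257
D2: 50, 68, 86
D3: 18, 18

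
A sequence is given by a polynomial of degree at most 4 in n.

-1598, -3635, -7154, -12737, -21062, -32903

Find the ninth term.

-98702

Δ: -2037, -3519, -5583, -8325, -11841
Δ²: -1482, -2064, -2742, -3516
Δ³: -582, -678, -774
Δ⁴: -96, -96
Constant fourth difference = -96, so extend:
-774 − 96 = -870;  -3516 − 870 = -4386;  -11841 − 4386 = -16227;  -32903 − 16227 = -49130
-870 − 96 = -966;  -4386 − 966 = -5352;  -16227 − 5352 = -21579;  -49130 − 21579 = -70709
-966 − 96 = -1062;  -5352 − 1062 = -6414;  -21579 − 6414 = -27993;  -70709 − 27993 = -98702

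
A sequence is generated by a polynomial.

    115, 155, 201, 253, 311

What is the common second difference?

6

Δ: 40, 46, 52, 58
Δ²: 6, 6, 6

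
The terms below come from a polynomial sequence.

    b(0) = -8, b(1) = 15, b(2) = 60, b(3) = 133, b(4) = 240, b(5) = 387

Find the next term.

First differences: 23, 45, 73, 107, 147
Second differences: 22, 28, 34, 40
Third differences: 6, 6, 6
The third differences are constant (6).
40 + 6 = 46;  147 + 46 = 193;  387 + 193 = 580

580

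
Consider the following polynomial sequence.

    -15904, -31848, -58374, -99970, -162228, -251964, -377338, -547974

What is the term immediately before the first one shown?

-7038

Δ: -15944  -26526  -41596  -62258  -89736  -125374  -170636
Δ²: -10582  -15070  -20662  -27478  -35638  -45262
Δ³: -4488  -5592  -6816  -8160  -9624
Δ⁴: -1104  -1224  -1344  -1464
Δ⁵: -120  -120  -120
The fifth differences are constant at -120.
Work back: -1104 + 120 = -984;  -4488 + 984 = -3504;  -10582 + 3504 = -7078;  -15944 + 7078 = -8866;  -15904 + 8866 = -7038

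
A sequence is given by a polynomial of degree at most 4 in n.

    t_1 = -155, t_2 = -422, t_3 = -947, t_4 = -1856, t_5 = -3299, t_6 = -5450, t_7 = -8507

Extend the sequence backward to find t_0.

First differences: -267  -525  -909  -1443  -2151  -3057
Second differences: -258  -384  -534  -708  -906
Third differences: -126  -150  -174  -198
Fourth differences: -24  -24  -24
The fourth differences are constant at -24.
Work back: -126 + 24 = -102;  -258 + 102 = -156;  -267 + 156 = -111;  -155 + 111 = -44

-44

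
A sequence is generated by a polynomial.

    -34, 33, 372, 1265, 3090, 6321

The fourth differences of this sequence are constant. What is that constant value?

First differences: 67, 339, 893, 1825, 3231
Second differences: 272, 554, 932, 1406
Third differences: 282, 378, 474
Fourth differences: 96, 96

96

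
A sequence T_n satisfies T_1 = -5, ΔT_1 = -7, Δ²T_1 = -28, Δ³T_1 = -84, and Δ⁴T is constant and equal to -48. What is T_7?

Build the table forward from the leading diagonal:
D4: -48  -48  -48  -48  -48  -48  -48
D3: -84  -132  -180  -228  -276  -324  -372
D2: -28  -112  -244  -424  -652  -928  -1252
D1: -7  -35  -147  -391  -815  -1467  -2395
T: -5  -12  -47  -194  -585  -1400  -2867

-2867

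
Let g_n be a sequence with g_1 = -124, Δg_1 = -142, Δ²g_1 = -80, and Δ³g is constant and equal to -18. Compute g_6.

Build the table forward from the leading diagonal:
Δ³: -18  -18  -18  -18  -18  -18
Δ²: -80  -98  -116  -134  -152  -170
Δ: -142  -222  -320  -436  -570  -722
g: -124  -266  -488  -808  -1244  -1814

-1814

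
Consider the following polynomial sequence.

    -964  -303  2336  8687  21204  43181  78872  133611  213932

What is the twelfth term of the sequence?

D1: 661 , 2639 , 6351 , 12517 , 21977 , 35691 , 54739 , 80321
D2: 1978 , 3712 , 6166 , 9460 , 13714 , 19048 , 25582
D3: 1734 , 2454 , 3294 , 4254 , 5334 , 6534
D4: 720 , 840 , 960 , 1080 , 1200
D5: 120 , 120 , 120 , 120
Fifth differences constant at 120.
1200 + 120 = 1320;  6534 + 1320 = 7854;  25582 + 7854 = 33436;  80321 + 33436 = 113757;  213932 + 113757 = 327689
1320 + 120 = 1440;  7854 + 1440 = 9294;  33436 + 9294 = 42730;  113757 + 42730 = 156487;  327689 + 156487 = 484176
1440 + 120 = 1560;  9294 + 1560 = 10854;  42730 + 10854 = 53584;  156487 + 53584 = 210071;  484176 + 210071 = 694247

694247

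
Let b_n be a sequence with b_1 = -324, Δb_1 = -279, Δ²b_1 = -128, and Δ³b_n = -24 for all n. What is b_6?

-3239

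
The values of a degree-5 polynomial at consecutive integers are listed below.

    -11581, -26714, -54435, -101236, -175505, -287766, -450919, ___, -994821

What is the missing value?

Using the first 7 terms:
Δ: -15133, -27721, -46801, -74269, -112261, -163153
Δ²: -12588, -19080, -27468, -37992, -50892
Δ³: -6492, -8388, -10524, -12900
Δ⁴: -1896, -2136, -2376
Δ⁵: -240, -240
Constant fifth difference = -240.
Extend forward: -2376 − 240 = -2616;  -12900 − 2616 = -15516;  -50892 − 15516 = -66408;  -163153 − 66408 = -229561;  -450919 − 229561 = -680480

-680480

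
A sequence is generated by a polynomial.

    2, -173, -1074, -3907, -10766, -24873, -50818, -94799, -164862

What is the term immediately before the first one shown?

9

D1: -175  -901  -2833  -6859  -14107  -25945  -43981  -70063
D2: -726  -1932  -4026  -7248  -11838  -18036  -26082
D3: -1206  -2094  -3222  -4590  -6198  -8046
D4: -888  -1128  -1368  -1608  -1848
D5: -240  -240  -240  -240
The fifth differences are constant at -240.
Work back: -888 + 240 = -648;  -1206 + 648 = -558;  -726 + 558 = -168;  -175 + 168 = -7;  2 + 7 = 9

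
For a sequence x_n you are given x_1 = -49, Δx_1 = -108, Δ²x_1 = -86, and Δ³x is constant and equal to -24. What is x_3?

Build the table forward from the leading diagonal:
D3: -24, -24, -24
D2: -86, -110, -134
D1: -108, -194, -304
x: -49, -157, -351

-351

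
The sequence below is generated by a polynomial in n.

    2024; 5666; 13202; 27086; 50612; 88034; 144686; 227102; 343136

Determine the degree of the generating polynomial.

5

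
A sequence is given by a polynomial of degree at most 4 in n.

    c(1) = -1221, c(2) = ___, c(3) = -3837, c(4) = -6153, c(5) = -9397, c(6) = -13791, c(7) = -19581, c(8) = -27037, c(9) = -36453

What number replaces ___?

Using the last 7 terms:
D1: -2316, -3244, -4394, -5790, -7456, -9416
D2: -928, -1150, -1396, -1666, -1960
D3: -222, -246, -270, -294
D4: -24, -24, -24
Constant fourth difference = -24.
Extend backward: -222 + 24 = -198;  -928 + 198 = -730;  -2316 + 730 = -1586;  -3837 + 1586 = -2251

-2251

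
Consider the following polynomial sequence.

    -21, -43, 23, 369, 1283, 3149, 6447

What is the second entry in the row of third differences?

D1: -22, 66, 346, 914, 1866, 3298
D2: 88, 280, 568, 952, 1432
D3: 192, 288, 384, 480
D4: 96, 96, 96

288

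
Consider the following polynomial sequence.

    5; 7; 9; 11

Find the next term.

Δ: 2 , 2 , 2
Constant first difference = 2, so extend:
11 + 2 = 13

13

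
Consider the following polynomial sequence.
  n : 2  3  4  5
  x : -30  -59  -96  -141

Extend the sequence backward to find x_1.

Δ: -29, -37, -45
Δ²: -8, -8
The second differences are constant at -8.
Work back: -29 + 8 = -21;  -30 + 21 = -9

-9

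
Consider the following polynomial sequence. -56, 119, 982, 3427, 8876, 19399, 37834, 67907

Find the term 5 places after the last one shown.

600532

175, 863, 2445, 5449, 10523, 18435, 30073
688, 1582, 3004, 5074, 7912, 11638
894, 1422, 2070, 2838, 3726
528, 648, 768, 888
120, 120, 120
Fifth differences constant at 120.
888 + 120 = 1008;  3726 + 1008 = 4734;  11638 + 4734 = 16372;  30073 + 16372 = 46445;  67907 + 46445 = 114352
1008 + 120 = 1128;  4734 + 1128 = 5862;  16372 + 5862 = 22234;  46445 + 22234 = 68679;  114352 + 68679 = 183031
1128 + 120 = 1248;  5862 + 1248 = 7110;  22234 + 7110 = 29344;  68679 + 29344 = 98023;  183031 + 98023 = 281054
1248 + 120 = 1368;  7110 + 1368 = 8478;  29344 + 8478 = 37822;  98023 + 37822 = 135845;  281054 + 135845 = 416899
1368 + 120 = 1488;  8478 + 1488 = 9966;  37822 + 9966 = 47788;  135845 + 47788 = 183633;  416899 + 183633 = 600532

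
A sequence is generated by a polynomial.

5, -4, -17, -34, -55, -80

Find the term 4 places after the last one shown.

-220

-9  -13  -17  -21  -25
-4  -4  -4  -4
Constant second difference = -4, so extend:
-25 − 4 = -29;  -80 − 29 = -109
-29 − 4 = -33;  -109 − 33 = -142
-33 − 4 = -37;  -142 − 37 = -179
-37 − 4 = -41;  -179 − 41 = -220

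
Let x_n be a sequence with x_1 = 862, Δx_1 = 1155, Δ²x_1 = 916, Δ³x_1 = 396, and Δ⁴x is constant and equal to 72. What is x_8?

44563

Build the table forward from the leading diagonal:
Δ⁴: 72, 72, 72, 72, 72, 72, 72, 72
Δ³: 396, 468, 540, 612, 684, 756, 828, 900
Δ²: 916, 1312, 1780, 2320, 2932, 3616, 4372, 5200
Δ: 1155, 2071, 3383, 5163, 7483, 10415, 14031, 18403
x: 862, 2017, 4088, 7471, 12634, 20117, 30532, 44563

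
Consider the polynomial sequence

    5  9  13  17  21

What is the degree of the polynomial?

1

Δ: 4, 4, 4, 4
The first differences are constant, so the polynomial has degree 1.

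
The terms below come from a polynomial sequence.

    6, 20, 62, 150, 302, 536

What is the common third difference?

18

D1: 14, 42, 88, 152, 234
D2: 28, 46, 64, 82
D3: 18, 18, 18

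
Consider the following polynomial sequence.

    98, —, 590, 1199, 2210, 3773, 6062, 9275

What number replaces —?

257

Using the last 6 terms:
Δ: 609, 1011, 1563, 2289, 3213
Δ²: 402, 552, 726, 924
Δ³: 150, 174, 198
Δ⁴: 24, 24
Constant fourth difference = 24.
Extend backward: 150 − 24 = 126;  402 − 126 = 276;  609 − 276 = 333;  590 − 333 = 257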